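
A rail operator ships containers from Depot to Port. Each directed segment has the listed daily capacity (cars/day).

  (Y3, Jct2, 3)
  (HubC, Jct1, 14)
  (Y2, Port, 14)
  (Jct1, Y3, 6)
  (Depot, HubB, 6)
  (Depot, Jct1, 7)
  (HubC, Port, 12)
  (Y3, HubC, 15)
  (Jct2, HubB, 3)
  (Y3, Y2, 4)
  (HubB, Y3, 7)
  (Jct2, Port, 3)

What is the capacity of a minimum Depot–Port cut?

Augment Depot→Jct1→Y3→Y2→Port: bottleneck 4, flow now 4.
Augment Depot→Jct1→Y3→Jct2→Port: bottleneck 2, flow now 6.
Augment Depot→HubB→Y3→Jct2→Port: bottleneck 1, flow now 7.
Augment Depot→HubB→Y3→HubC→Port: bottleneck 5, flow now 12.
No augmenting path remains; maximum flow = 12.
By max-flow min-cut, the minimum cut capacity equals the max flow.
In the residual graph, reachable from Depot: {Depot, Jct1}.
Min-cut edges: Depot→HubB (6), Jct1→Y3 (6); capacity 6 + 6 = 12.

12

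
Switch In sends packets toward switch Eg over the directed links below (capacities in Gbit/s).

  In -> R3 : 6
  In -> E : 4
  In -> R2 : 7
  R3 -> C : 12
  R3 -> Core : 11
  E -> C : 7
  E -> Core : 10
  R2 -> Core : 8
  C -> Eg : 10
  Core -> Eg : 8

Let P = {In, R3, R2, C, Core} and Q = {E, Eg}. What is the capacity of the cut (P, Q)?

22

Edges leaving {In, R3, R2, C, Core}: In→E (4), C→Eg (10), Core→Eg (8).
Cut capacity = 4 + 10 + 8 = 22.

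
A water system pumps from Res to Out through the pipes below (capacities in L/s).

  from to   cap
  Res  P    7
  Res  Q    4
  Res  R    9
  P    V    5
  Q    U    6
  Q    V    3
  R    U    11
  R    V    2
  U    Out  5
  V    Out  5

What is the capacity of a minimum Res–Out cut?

10

Augment Res→P→V→Out: bottleneck 5, flow now 5.
Augment Res→Q→U→Out: bottleneck 4, flow now 9.
Augment Res→R→U→Out: bottleneck 1, flow now 10.
No augmenting path remains; maximum flow = 10.
By max-flow min-cut, the minimum cut capacity equals the max flow.
In the residual graph, reachable from Res: {Res, P, Q, R, U, V}.
Min-cut edges: U→Out (5), V→Out (5); capacity 5 + 5 = 10.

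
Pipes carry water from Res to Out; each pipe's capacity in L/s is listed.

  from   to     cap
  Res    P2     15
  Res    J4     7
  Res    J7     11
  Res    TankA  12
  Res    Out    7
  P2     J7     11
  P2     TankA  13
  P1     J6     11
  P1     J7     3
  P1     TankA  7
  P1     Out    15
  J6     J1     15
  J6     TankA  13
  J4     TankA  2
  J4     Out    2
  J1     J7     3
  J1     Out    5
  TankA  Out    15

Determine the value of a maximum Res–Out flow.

Augment Res→Out: bottleneck 7, flow now 7.
Augment Res→J4→Out: bottleneck 2, flow now 9.
Augment Res→TankA→Out: bottleneck 12, flow now 21.
Augment Res→P2→TankA→Out: bottleneck 3, flow now 24.
No augmenting path remains; maximum flow = 24.
In the residual graph, reachable from Res: {Res, P2, J4, J7, TankA}.
Min-cut edges: Res→Out (7), J4→Out (2), TankA→Out (15); capacity 7 + 2 + 15 = 24.
This cut is saturated, so no flow can exceed 24.

24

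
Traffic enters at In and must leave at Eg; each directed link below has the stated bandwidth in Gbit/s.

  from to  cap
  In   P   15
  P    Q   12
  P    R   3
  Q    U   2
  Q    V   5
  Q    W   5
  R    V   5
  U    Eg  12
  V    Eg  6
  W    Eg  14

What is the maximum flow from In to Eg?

Augment In→P→Q→U→Eg: bottleneck 2, flow now 2.
Augment In→P→Q→V→Eg: bottleneck 5, flow now 7.
Augment In→P→Q→W→Eg: bottleneck 5, flow now 12.
Augment In→P→R→V→Eg: bottleneck 1, flow now 13.
No augmenting path remains; maximum flow = 13.
In the residual graph, reachable from In: {In, P, Q, R, V}.
Min-cut edges: Q→U (2), Q→W (5), V→Eg (6); capacity 2 + 5 + 6 = 13.
This cut is saturated, so no flow can exceed 13.

13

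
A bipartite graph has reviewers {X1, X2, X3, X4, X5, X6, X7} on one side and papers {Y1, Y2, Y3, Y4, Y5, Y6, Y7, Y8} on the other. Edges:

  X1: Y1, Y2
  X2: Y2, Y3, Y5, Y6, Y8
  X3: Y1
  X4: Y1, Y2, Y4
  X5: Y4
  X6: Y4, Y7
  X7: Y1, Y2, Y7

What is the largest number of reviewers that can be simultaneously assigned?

5

Unit-capacity flow: source→left, listed edges, right→sink; max matching = max flow.
Augmenting path X1→Y1 (+1); matched 1.
Augmenting path X2→Y2 (+1); matched 2.
Augmenting path X4→Y4 (+1); matched 3.
Augmenting path X6→Y7 (+1); matched 4.
Augmenting path X7→Y2→X2→Y3 (+1); matched 5.
No augmenting path remains; maximum matching = 5.
König certificate: {X2, Y1, Y2, Y4, Y7} is a vertex cover of size 5 (every listed pair touches it), so no matching can be larger.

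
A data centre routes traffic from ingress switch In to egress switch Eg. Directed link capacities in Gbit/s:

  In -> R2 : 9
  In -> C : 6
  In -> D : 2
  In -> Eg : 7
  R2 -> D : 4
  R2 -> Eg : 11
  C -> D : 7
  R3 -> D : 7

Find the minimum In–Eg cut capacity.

Augment In→Eg: bottleneck 7, flow now 7.
Augment In→R2→Eg: bottleneck 9, flow now 16.
No augmenting path remains; maximum flow = 16.
By max-flow min-cut, the minimum cut capacity equals the max flow.
In the residual graph, reachable from In: {In, C, D}.
Min-cut edges: In→R2 (9), In→Eg (7); capacity 9 + 7 = 16.

16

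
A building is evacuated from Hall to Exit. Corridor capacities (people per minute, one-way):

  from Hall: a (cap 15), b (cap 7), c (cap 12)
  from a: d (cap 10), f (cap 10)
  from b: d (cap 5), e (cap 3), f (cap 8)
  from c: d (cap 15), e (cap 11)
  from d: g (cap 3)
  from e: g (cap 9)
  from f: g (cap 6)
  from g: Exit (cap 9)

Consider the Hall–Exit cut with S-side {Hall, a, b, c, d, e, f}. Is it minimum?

Given cut capacity: 3 + 9 + 6 = 18.
Augment Hall→a→d→g→Exit: bottleneck 3, flow now 3.
Augment Hall→a→f→g→Exit: bottleneck 6, flow now 9.
No augmenting path remains; maximum flow = 9.
In the residual graph, reachable from Hall: {Hall, a, b, c, d, e, f, g}.
Min-cut edges: g→Exit (9); capacity 9 = 9.
Cut capacity 18 exceeds the max flow 9, so it is not minimum.

No — its capacity is 18, but the minimum cut has capacity 9.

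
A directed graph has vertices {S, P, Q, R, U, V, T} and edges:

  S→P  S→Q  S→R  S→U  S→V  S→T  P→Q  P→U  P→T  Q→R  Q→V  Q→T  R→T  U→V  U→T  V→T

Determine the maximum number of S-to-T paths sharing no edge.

Assign every edge capacity 1; by Menger, the answer equals the max flow.
Path S→T (+1); total 1.
Path S→P→T (+1); total 2.
Path S→Q→T (+1); total 3.
Path S→R→T (+1); total 4.
Path S→U→T (+1); total 5.
Path S→V→T (+1); total 6.
No residual S→T path; max flow = 6.
Certifying cut of size 6: {S→P, S→Q, S→R, S→T, S→U, S→V}.

6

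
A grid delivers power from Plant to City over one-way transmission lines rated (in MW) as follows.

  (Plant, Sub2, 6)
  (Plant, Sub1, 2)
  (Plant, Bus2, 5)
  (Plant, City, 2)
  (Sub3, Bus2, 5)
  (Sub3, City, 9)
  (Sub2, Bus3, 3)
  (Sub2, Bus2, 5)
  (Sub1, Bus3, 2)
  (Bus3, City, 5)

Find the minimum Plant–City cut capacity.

Augment Plant→City: bottleneck 2, flow now 2.
Augment Plant→Sub2→Bus3→City: bottleneck 3, flow now 5.
Augment Plant→Sub1→Bus3→City: bottleneck 2, flow now 7.
No augmenting path remains; maximum flow = 7.
By max-flow min-cut, the minimum cut capacity equals the max flow.
In the residual graph, reachable from Plant: {Plant, Sub2, Bus2}.
Min-cut edges: Plant→Sub1 (2), Plant→City (2), Sub2→Bus3 (3); capacity 2 + 2 + 3 = 7.

7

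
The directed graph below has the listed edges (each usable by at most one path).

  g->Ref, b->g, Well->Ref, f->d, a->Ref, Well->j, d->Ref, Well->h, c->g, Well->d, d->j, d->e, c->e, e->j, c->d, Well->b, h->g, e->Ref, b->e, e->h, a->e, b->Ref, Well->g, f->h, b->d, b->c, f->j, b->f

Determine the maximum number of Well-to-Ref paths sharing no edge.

4

Assign every edge capacity 1; by Menger, the answer equals the max flow.
Path Well→Ref (+1); total 1.
Path Well→b→Ref (+1); total 2.
Path Well→d→Ref (+1); total 3.
Path Well→g→Ref (+1); total 4.
No residual Well→Ref path; max flow = 4.
Certifying cut of size 4: {Well→Ref, Well→b, Well→d, g→Ref}.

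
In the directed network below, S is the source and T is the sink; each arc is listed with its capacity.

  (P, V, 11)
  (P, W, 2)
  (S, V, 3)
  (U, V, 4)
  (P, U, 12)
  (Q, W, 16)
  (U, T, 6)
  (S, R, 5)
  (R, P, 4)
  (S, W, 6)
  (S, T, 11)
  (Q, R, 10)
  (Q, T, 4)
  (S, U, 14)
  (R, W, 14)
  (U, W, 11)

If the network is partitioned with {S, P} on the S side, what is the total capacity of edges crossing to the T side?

Edges leaving {S, P}: S→R (5), S→U (14), S→V (3), S→W (6), S→T (11), P→U (12), P→V (11), P→W (2).
Cut capacity = 5 + 14 + 3 + 6 + 11 + 12 + 11 + 2 = 64.

64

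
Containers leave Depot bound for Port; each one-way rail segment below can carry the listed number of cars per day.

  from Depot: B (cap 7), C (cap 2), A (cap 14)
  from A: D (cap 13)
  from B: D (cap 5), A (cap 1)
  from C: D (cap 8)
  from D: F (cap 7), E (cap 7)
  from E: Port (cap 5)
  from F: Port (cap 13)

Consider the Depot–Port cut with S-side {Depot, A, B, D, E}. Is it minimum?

Given cut capacity: 2 + 7 + 5 = 14.
Augment Depot→A→D→E→Port: bottleneck 5, flow now 5.
Augment Depot→A→D→F→Port: bottleneck 7, flow now 12.
No augmenting path remains; maximum flow = 12.
In the residual graph, reachable from Depot: {Depot, A, B, C, D, E}.
Min-cut edges: D→F (7), E→Port (5); capacity 7 + 5 = 12.
Cut capacity 14 exceeds the max flow 12, so it is not minimum.

No — its capacity is 14, but the minimum cut has capacity 12.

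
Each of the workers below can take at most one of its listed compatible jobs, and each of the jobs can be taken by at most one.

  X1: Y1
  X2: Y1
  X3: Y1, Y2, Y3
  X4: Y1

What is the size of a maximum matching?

2

Unit-capacity flow: source→left, listed edges, right→sink; max matching = max flow.
Augmenting path X1→Y1 (+1); matched 1.
Augmenting path X3→Y2 (+1); matched 2.
No augmenting path remains; maximum matching = 2.
König certificate: {X3, Y1} is a vertex cover of size 2 (every listed pair touches it), so no matching can be larger.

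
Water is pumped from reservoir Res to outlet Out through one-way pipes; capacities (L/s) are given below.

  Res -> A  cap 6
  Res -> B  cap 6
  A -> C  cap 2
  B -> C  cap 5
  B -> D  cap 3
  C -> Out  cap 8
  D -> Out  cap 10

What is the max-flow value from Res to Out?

Augment Res→A→C→Out: bottleneck 2, flow now 2.
Augment Res→B→C→Out: bottleneck 5, flow now 7.
Augment Res→B→D→Out: bottleneck 1, flow now 8.
No augmenting path remains; maximum flow = 8.
In the residual graph, reachable from Res: {Res, A}.
Min-cut edges: Res→B (6), A→C (2); capacity 6 + 2 = 8.
This cut is saturated, so no flow can exceed 8.

8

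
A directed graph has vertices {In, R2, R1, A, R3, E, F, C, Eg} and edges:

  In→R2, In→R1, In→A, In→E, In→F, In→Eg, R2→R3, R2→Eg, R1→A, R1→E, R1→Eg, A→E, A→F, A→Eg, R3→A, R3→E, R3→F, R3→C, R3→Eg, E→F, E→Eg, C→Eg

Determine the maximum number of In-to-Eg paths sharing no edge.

Assign every edge capacity 1; by Menger, the answer equals the max flow.
Path In→Eg (+1); total 1.
Path In→R2→Eg (+1); total 2.
Path In→R1→Eg (+1); total 3.
Path In→A→Eg (+1); total 4.
Path In→E→Eg (+1); total 5.
No residual In→Eg path; max flow = 5.
Certifying cut of size 5: {In→A, In→E, In→Eg, In→R1, In→R2}.

5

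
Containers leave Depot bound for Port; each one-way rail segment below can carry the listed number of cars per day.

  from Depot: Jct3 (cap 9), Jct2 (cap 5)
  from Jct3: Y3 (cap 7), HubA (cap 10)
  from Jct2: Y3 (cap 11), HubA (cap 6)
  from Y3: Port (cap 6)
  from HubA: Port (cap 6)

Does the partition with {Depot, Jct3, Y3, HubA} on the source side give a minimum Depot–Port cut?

Given cut capacity: 5 + 6 + 6 = 17.
Augment Depot→Jct3→Y3→Port: bottleneck 6, flow now 6.
Augment Depot→Jct3→HubA→Port: bottleneck 3, flow now 9.
Augment Depot→Jct2→HubA→Port: bottleneck 3, flow now 12.
No augmenting path remains; maximum flow = 12.
In the residual graph, reachable from Depot: {Depot, Jct3, Jct2, Y3, HubA}.
Min-cut edges: Y3→Port (6), HubA→Port (6); capacity 6 + 6 = 12.
Cut capacity 17 exceeds the max flow 12, so it is not minimum.

No — its capacity is 17, but the minimum cut has capacity 12.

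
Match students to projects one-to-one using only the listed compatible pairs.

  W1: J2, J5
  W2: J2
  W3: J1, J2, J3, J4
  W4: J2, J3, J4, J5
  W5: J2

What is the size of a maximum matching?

4

Unit-capacity flow: source→left, listed edges, right→sink; max matching = max flow.
Augmenting path W1→J2 (+1); matched 1.
Augmenting path W3→J1 (+1); matched 2.
Augmenting path W4→J3 (+1); matched 3.
Augmenting path W2→J2→W1→J5 (+1); matched 4.
No augmenting path remains; maximum matching = 4.
König certificate: {W1, W3, W4, J2} is a vertex cover of size 4 (every listed pair touches it), so no matching can be larger.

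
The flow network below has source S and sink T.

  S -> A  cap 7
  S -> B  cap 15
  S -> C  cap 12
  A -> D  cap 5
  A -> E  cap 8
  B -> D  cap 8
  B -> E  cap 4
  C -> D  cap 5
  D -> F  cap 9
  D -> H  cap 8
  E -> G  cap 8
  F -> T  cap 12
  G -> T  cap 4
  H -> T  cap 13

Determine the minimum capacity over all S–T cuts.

21

Augment S→A→D→F→T: bottleneck 5, flow now 5.
Augment S→A→E→G→T: bottleneck 2, flow now 7.
Augment S→B→D→F→T: bottleneck 4, flow now 11.
Augment S→B→D→H→T: bottleneck 4, flow now 15.
Augment S→B→E→G→T: bottleneck 2, flow now 17.
Augment S→C→D→H→T: bottleneck 4, flow now 21.
No augmenting path remains; maximum flow = 21.
By max-flow min-cut, the minimum cut capacity equals the max flow.
In the residual graph, reachable from S: {S, A, B, C, D, E, G}.
Min-cut edges: D→F (9), D→H (8), G→T (4); capacity 9 + 8 + 4 = 21.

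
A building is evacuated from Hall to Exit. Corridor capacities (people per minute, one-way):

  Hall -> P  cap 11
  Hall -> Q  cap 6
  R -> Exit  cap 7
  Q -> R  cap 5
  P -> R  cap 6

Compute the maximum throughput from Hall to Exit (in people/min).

7

Augment Hall→P→R→Exit: bottleneck 6, flow now 6.
Augment Hall→Q→R→Exit: bottleneck 1, flow now 7.
No augmenting path remains; maximum flow = 7.
In the residual graph, reachable from Hall: {Hall, P, Q, R}.
Min-cut edges: R→Exit (7); capacity 7 = 7.
This cut is saturated, so no flow can exceed 7.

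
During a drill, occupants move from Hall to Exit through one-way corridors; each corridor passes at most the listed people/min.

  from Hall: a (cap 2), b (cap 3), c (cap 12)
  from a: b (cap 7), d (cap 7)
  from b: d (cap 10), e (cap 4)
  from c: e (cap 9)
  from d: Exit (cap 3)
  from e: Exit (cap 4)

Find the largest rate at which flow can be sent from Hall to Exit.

Augment Hall→a→d→Exit: bottleneck 2, flow now 2.
Augment Hall→b→d→Exit: bottleneck 1, flow now 3.
Augment Hall→b→e→Exit: bottleneck 2, flow now 5.
Augment Hall→c→e→Exit: bottleneck 2, flow now 7.
No augmenting path remains; maximum flow = 7.
In the residual graph, reachable from Hall: {Hall, a, b, c, d, e}.
Min-cut edges: d→Exit (3), e→Exit (4); capacity 3 + 4 = 7.
This cut is saturated, so no flow can exceed 7.

7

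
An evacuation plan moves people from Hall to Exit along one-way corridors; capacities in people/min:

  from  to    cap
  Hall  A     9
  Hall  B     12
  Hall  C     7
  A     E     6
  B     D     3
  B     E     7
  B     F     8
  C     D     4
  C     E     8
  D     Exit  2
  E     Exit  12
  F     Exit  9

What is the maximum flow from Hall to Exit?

Augment Hall→A→E→Exit: bottleneck 6, flow now 6.
Augment Hall→B→D→Exit: bottleneck 2, flow now 8.
Augment Hall→B→E→Exit: bottleneck 6, flow now 14.
Augment Hall→B→F→Exit: bottleneck 4, flow now 18.
Augment Hall→C→D→B→F→Exit: bottleneck 2, flow now 20. (uses reverse residual edge)
Augment Hall→C→E→B→F→Exit: bottleneck 2, flow now 22. (uses reverse residual edge)
No augmenting path remains; maximum flow = 22.
In the residual graph, reachable from Hall: {Hall, A, B, C, D, E}.
Min-cut edges: B→F (8), D→Exit (2), E→Exit (12); capacity 8 + 2 + 12 = 22.
This cut is saturated, so no flow can exceed 22.

22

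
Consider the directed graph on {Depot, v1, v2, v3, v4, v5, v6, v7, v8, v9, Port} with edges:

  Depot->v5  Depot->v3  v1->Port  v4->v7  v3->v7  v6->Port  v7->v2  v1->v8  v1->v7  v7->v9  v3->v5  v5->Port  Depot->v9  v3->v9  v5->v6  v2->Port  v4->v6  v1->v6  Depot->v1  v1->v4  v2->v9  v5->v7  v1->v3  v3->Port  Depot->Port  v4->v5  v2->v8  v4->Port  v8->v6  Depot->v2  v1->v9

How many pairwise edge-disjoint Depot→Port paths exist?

5

Assign every edge capacity 1; by Menger, the answer equals the max flow.
Path Depot→Port (+1); total 1.
Path Depot→v1→Port (+1); total 2.
Path Depot→v2→Port (+1); total 3.
Path Depot→v3→Port (+1); total 4.
Path Depot→v5→Port (+1); total 5.
No residual Depot→Port path; max flow = 5.
Certifying cut of size 5: {Depot→Port, Depot→v1, Depot→v2, Depot→v3, Depot→v5}.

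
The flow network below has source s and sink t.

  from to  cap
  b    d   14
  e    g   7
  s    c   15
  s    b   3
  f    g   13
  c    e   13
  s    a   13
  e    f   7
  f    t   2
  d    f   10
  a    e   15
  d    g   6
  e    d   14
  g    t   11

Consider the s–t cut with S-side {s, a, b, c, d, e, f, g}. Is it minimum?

Given cut capacity: 2 + 11 = 13.
Augment s→a→e→f→t: bottleneck 2, flow now 2.
Augment s→a→e→g→t: bottleneck 7, flow now 9.
Augment s→b→d→g→t: bottleneck 3, flow now 12.
Augment s→a→e→d→g→t: bottleneck 1, flow now 13.
No augmenting path remains; maximum flow = 13.
Cut capacity 13 equals the max flow, so it is a minimum cut.

Yes — it is a minimum cut (capacity 13).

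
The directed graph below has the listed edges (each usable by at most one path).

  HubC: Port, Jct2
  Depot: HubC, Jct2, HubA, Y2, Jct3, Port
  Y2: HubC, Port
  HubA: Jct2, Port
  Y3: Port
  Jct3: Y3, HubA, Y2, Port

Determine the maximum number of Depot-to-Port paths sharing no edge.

5

Assign every edge capacity 1; by Menger, the answer equals the max flow.
Path Depot→Port (+1); total 1.
Path Depot→Jct3→Port (+1); total 2.
Path Depot→HubA→Port (+1); total 3.
Path Depot→HubC→Port (+1); total 4.
Path Depot→Y2→Port (+1); total 5.
No residual Depot→Port path; max flow = 5.
Certifying cut of size 5: {Depot→HubA, Depot→HubC, Depot→Jct3, Depot→Port, Depot→Y2}.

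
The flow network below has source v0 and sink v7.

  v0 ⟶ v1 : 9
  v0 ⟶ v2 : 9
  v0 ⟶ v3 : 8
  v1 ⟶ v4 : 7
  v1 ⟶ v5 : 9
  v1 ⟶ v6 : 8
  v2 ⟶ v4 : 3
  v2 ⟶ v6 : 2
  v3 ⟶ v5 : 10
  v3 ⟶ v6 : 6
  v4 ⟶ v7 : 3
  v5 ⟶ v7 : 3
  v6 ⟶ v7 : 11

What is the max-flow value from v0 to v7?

Augment v0→v1→v4→v7: bottleneck 3, flow now 3.
Augment v0→v1→v5→v7: bottleneck 3, flow now 6.
Augment v0→v1→v6→v7: bottleneck 3, flow now 9.
Augment v0→v2→v6→v7: bottleneck 2, flow now 11.
Augment v0→v3→v6→v7: bottleneck 6, flow now 17.
No augmenting path remains; maximum flow = 17.
In the residual graph, reachable from v0: {v0, v1, v2, v3, v4, v5, v6}.
Min-cut edges: v4→v7 (3), v5→v7 (3), v6→v7 (11); capacity 3 + 3 + 11 = 17.
This cut is saturated, so no flow can exceed 17.

17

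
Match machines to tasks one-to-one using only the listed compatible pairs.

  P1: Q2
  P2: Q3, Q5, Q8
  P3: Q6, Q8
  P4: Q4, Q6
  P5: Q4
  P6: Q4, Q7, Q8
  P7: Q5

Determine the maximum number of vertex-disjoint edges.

7

Unit-capacity flow: source→left, listed edges, right→sink; max matching = max flow.
Augmenting path P1→Q2 (+1); matched 1.
Augmenting path P2→Q3 (+1); matched 2.
Augmenting path P3→Q6 (+1); matched 3.
Augmenting path P4→Q4 (+1); matched 4.
Augmenting path P6→Q7 (+1); matched 5.
Augmenting path P7→Q5 (+1); matched 6.
Augmenting path P5→Q4→P4→Q6→P3→Q8 (+1); matched 7.
No augmenting path remains; maximum matching = 7.
König certificate: {P1, P2, P3, P4, P5, P6, P7} is a vertex cover of size 7 (every listed pair touches it), so no matching can be larger.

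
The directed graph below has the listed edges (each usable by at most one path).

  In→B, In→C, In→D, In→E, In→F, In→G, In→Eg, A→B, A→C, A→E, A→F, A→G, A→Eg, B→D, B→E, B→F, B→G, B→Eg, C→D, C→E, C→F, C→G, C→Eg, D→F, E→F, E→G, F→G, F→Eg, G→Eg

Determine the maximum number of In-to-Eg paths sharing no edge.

Assign every edge capacity 1; by Menger, the answer equals the max flow.
Path In→Eg (+1); total 1.
Path In→B→Eg (+1); total 2.
Path In→C→Eg (+1); total 3.
Path In→F→Eg (+1); total 4.
Path In→G→Eg (+1); total 5.
No residual In→Eg path; max flow = 5.
Certifying cut of size 5: {F→Eg, G→Eg, In→B, In→C, In→Eg}.

5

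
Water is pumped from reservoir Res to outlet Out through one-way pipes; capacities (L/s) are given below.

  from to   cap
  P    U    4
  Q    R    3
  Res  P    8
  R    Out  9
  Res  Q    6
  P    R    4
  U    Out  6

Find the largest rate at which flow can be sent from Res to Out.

11

Augment Res→P→R→Out: bottleneck 4, flow now 4.
Augment Res→P→U→Out: bottleneck 4, flow now 8.
Augment Res→Q→R→Out: bottleneck 3, flow now 11.
No augmenting path remains; maximum flow = 11.
In the residual graph, reachable from Res: {Res, Q}.
Min-cut edges: Res→P (8), Q→R (3); capacity 8 + 3 = 11.
This cut is saturated, so no flow can exceed 11.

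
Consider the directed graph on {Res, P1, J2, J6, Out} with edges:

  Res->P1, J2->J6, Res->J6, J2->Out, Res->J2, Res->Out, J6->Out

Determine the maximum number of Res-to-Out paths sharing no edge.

3

Assign every edge capacity 1; by Menger, the answer equals the max flow.
Path Res→Out (+1); total 1.
Path Res→J2→Out (+1); total 2.
Path Res→J6→Out (+1); total 3.
No residual Res→Out path; max flow = 3.
Certifying cut of size 3: {Res→J2, Res→J6, Res→Out}.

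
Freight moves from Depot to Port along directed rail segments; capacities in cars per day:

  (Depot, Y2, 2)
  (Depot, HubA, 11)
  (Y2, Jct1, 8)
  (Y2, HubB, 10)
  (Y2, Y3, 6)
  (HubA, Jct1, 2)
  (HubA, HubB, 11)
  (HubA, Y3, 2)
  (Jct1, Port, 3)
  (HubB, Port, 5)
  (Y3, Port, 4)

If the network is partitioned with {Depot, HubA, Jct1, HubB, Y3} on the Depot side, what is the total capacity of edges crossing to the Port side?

14

Edges leaving {Depot, HubA, Jct1, HubB, Y3}: Depot→Y2 (2), Jct1→Port (3), HubB→Port (5), Y3→Port (4).
Cut capacity = 2 + 3 + 5 + 4 = 14.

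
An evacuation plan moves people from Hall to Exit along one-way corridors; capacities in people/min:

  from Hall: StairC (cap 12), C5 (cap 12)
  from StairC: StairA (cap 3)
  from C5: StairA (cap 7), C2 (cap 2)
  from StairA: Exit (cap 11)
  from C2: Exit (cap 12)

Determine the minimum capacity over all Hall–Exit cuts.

Augment Hall→StairC→StairA→Exit: bottleneck 3, flow now 3.
Augment Hall→C5→StairA→Exit: bottleneck 7, flow now 10.
Augment Hall→C5→C2→Exit: bottleneck 2, flow now 12.
No augmenting path remains; maximum flow = 12.
By max-flow min-cut, the minimum cut capacity equals the max flow.
In the residual graph, reachable from Hall: {Hall, StairC, C5}.
Min-cut edges: StairC→StairA (3), C5→StairA (7), C5→C2 (2); capacity 3 + 7 + 2 = 12.

12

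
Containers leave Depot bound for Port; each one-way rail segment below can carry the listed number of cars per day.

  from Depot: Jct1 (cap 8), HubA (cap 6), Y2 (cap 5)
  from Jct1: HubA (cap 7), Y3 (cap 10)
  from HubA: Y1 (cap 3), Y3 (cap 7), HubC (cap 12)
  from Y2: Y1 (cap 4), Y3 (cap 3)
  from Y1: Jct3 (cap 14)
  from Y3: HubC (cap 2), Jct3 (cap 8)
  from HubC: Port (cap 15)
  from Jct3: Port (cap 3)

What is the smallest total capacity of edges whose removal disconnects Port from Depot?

17

Augment Depot→HubA→HubC→Port: bottleneck 6, flow now 6.
Augment Depot→Jct1→HubA→HubC→Port: bottleneck 6, flow now 12.
Augment Depot→Jct1→Y3→HubC→Port: bottleneck 2, flow now 14.
Augment Depot→Y2→Y1→Jct3→Port: bottleneck 3, flow now 17.
No augmenting path remains; maximum flow = 17.
By max-flow min-cut, the minimum cut capacity equals the max flow.
In the residual graph, reachable from Depot: {Depot, Jct1, HubA, Y2, Y1, Y3, Jct3}.
Min-cut edges: HubA→HubC (12), Y3→HubC (2), Jct3→Port (3); capacity 12 + 2 + 3 = 17.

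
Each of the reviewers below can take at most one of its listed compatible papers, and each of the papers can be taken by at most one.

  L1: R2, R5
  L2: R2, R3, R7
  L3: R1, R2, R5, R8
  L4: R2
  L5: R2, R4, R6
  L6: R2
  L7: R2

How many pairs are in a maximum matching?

Unit-capacity flow: source→left, listed edges, right→sink; max matching = max flow.
Augmenting path L1→R2 (+1); matched 1.
Augmenting path L2→R3 (+1); matched 2.
Augmenting path L3→R1 (+1); matched 3.
Augmenting path L5→R4 (+1); matched 4.
Augmenting path L4→R2→L1→R5 (+1); matched 5.
No augmenting path remains; maximum matching = 5.
König certificate: {L1, L2, L3, L5, R2} is a vertex cover of size 5 (every listed pair touches it), so no matching can be larger.

5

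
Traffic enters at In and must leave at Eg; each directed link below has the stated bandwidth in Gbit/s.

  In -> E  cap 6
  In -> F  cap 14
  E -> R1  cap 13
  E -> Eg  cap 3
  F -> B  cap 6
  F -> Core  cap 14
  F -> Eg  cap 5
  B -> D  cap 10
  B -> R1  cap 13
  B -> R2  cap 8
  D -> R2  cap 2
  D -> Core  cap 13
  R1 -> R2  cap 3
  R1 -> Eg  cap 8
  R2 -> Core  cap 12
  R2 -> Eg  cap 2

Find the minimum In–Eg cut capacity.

17

Augment In→E→Eg: bottleneck 3, flow now 3.
Augment In→F→Eg: bottleneck 5, flow now 8.
Augment In→E→R1→Eg: bottleneck 3, flow now 11.
Augment In→F→B→R1→Eg: bottleneck 5, flow now 16.
Augment In→F→B→R2→Eg: bottleneck 1, flow now 17.
No augmenting path remains; maximum flow = 17.
By max-flow min-cut, the minimum cut capacity equals the max flow.
In the residual graph, reachable from In: {In, F, Core}.
Min-cut edges: In→E (6), F→B (6), F→Eg (5); capacity 6 + 6 + 5 = 17.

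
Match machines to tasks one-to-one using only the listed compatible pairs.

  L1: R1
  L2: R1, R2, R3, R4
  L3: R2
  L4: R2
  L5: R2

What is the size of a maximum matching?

Unit-capacity flow: source→left, listed edges, right→sink; max matching = max flow.
Augmenting path L1→R1 (+1); matched 1.
Augmenting path L2→R2 (+1); matched 2.
Augmenting path L3→R2→L2→R3 (+1); matched 3.
No augmenting path remains; maximum matching = 3.
König certificate: {L1, L2, R2} is a vertex cover of size 3 (every listed pair touches it), so no matching can be larger.

3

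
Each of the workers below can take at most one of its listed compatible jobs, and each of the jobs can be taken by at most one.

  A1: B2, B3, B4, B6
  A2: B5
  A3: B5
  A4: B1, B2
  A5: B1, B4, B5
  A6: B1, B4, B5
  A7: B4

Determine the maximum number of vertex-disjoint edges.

Unit-capacity flow: source→left, listed edges, right→sink; max matching = max flow.
Augmenting path A1→B2 (+1); matched 1.
Augmenting path A2→B5 (+1); matched 2.
Augmenting path A4→B1 (+1); matched 3.
Augmenting path A5→B4 (+1); matched 4.
Augmenting path A6→B1→A4→B2→A1→B3 (+1); matched 5.
No augmenting path remains; maximum matching = 5.
König certificate: {A1, A4, B1, B4, B5} is a vertex cover of size 5 (every listed pair touches it), so no matching can be larger.

5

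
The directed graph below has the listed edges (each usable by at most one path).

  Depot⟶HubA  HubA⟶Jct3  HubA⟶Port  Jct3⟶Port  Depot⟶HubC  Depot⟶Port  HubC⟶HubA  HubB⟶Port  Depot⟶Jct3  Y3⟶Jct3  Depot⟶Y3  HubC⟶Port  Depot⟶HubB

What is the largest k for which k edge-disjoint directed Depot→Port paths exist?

Assign every edge capacity 1; by Menger, the answer equals the max flow.
Path Depot→Port (+1); total 1.
Path Depot→HubB→Port (+1); total 2.
Path Depot→HubC→Port (+1); total 3.
Path Depot→HubA→Port (+1); total 4.
Path Depot→Jct3→Port (+1); total 5.
No residual Depot→Port path; max flow = 5.
Certifying cut of size 5: {Depot→HubA, Depot→HubB, Depot→HubC, Depot→Port, Jct3→Port}.

5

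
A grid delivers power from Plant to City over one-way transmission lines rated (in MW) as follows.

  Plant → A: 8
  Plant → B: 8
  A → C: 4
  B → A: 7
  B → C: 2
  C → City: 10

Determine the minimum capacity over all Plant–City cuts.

6

Augment Plant→A→C→City: bottleneck 4, flow now 4.
Augment Plant→B→C→City: bottleneck 2, flow now 6.
No augmenting path remains; maximum flow = 6.
By max-flow min-cut, the minimum cut capacity equals the max flow.
In the residual graph, reachable from Plant: {Plant, A, B}.
Min-cut edges: A→C (4), B→C (2); capacity 4 + 2 = 6.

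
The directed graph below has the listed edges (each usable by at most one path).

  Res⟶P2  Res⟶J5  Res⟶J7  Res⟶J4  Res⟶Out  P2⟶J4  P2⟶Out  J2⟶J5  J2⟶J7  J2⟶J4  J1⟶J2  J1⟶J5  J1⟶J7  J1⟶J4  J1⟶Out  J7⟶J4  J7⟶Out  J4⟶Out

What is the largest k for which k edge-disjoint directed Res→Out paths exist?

4

Assign every edge capacity 1; by Menger, the answer equals the max flow.
Path Res→Out (+1); total 1.
Path Res→P2→Out (+1); total 2.
Path Res→J7→Out (+1); total 3.
Path Res→J4→Out (+1); total 4.
No residual Res→Out path; max flow = 4.
Certifying cut of size 4: {Res→J4, Res→J7, Res→Out, Res→P2}.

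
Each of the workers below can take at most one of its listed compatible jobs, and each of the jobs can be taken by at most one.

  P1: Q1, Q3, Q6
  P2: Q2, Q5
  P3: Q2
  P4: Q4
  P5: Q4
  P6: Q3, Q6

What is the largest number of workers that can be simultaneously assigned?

Unit-capacity flow: source→left, listed edges, right→sink; max matching = max flow.
Augmenting path P1→Q1 (+1); matched 1.
Augmenting path P2→Q2 (+1); matched 2.
Augmenting path P4→Q4 (+1); matched 3.
Augmenting path P6→Q3 (+1); matched 4.
Augmenting path P3→Q2→P2→Q5 (+1); matched 5.
No augmenting path remains; maximum matching = 5.
König certificate: {P1, P2, P3, P6, Q4} is a vertex cover of size 5 (every listed pair touches it), so no matching can be larger.

5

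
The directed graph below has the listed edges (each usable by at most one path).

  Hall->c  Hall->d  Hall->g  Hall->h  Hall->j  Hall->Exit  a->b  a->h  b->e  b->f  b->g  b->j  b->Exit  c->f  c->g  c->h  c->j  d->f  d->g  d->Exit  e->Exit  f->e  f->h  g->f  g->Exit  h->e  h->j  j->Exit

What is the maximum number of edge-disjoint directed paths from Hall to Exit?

5

Assign every edge capacity 1; by Menger, the answer equals the max flow.
Path Hall→Exit (+1); total 1.
Path Hall→d→Exit (+1); total 2.
Path Hall→g→Exit (+1); total 3.
Path Hall→j→Exit (+1); total 4.
Path Hall→h→e→Exit (+1); total 5.
No residual Hall→Exit path; max flow = 5.
Certifying cut of size 5: {Hall→Exit, Hall→d, e→Exit, g→Exit, j→Exit}.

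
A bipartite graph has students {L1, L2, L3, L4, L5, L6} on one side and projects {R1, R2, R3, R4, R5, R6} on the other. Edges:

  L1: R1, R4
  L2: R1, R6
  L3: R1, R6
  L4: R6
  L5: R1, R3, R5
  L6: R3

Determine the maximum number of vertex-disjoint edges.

5

Unit-capacity flow: source→left, listed edges, right→sink; max matching = max flow.
Augmenting path L1→R1 (+1); matched 1.
Augmenting path L2→R6 (+1); matched 2.
Augmenting path L5→R3 (+1); matched 3.
Augmenting path L3→R1→L1→R4 (+1); matched 4.
Augmenting path L6→R3→L5→R5 (+1); matched 5.
No augmenting path remains; maximum matching = 5.
König certificate: {L1, L5, L6, R1, R6} is a vertex cover of size 5 (every listed pair touches it), so no matching can be larger.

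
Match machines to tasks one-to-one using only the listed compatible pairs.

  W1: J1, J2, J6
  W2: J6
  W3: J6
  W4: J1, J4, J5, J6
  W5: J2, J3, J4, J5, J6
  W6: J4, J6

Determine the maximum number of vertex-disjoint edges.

Unit-capacity flow: source→left, listed edges, right→sink; max matching = max flow.
Augmenting path W1→J1 (+1); matched 1.
Augmenting path W2→J6 (+1); matched 2.
Augmenting path W4→J4 (+1); matched 3.
Augmenting path W5→J2 (+1); matched 4.
Augmenting path W6→J4→W4→J5 (+1); matched 5.
No augmenting path remains; maximum matching = 5.
König certificate: {W1, W4, W5, W6, J6} is a vertex cover of size 5 (every listed pair touches it), so no matching can be larger.

5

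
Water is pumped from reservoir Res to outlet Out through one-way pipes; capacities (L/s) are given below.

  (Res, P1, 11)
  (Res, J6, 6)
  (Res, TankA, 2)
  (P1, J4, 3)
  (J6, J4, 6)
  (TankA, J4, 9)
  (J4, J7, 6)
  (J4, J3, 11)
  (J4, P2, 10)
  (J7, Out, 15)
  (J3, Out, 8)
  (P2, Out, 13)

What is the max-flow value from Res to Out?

11

Augment Res→P1→J4→J7→Out: bottleneck 3, flow now 3.
Augment Res→J6→J4→J7→Out: bottleneck 3, flow now 6.
Augment Res→J6→J4→J3→Out: bottleneck 3, flow now 9.
Augment Res→TankA→J4→J3→Out: bottleneck 2, flow now 11.
No augmenting path remains; maximum flow = 11.
In the residual graph, reachable from Res: {Res, P1}.
Min-cut edges: Res→J6 (6), Res→TankA (2), P1→J4 (3); capacity 6 + 2 + 3 = 11.
This cut is saturated, so no flow can exceed 11.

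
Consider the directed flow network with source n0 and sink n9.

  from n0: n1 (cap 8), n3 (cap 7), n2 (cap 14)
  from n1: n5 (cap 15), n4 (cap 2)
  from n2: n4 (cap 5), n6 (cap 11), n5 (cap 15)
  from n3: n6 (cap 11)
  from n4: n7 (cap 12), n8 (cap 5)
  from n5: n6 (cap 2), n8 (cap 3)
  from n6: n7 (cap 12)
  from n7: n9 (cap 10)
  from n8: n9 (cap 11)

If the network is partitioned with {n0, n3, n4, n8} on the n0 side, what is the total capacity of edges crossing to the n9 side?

Edges leaving {n0, n3, n4, n8}: n0→n1 (8), n0→n2 (14), n3→n6 (11), n4→n7 (12), n8→n9 (11).
Cut capacity = 8 + 14 + 11 + 12 + 11 = 56.

56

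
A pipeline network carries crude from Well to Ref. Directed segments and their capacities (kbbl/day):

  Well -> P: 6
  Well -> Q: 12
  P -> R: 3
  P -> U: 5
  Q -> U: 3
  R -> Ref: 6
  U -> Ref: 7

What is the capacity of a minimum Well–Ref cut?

Augment Well→P→R→Ref: bottleneck 3, flow now 3.
Augment Well→P→U→Ref: bottleneck 3, flow now 6.
Augment Well→Q→U→Ref: bottleneck 3, flow now 9.
No augmenting path remains; maximum flow = 9.
By max-flow min-cut, the minimum cut capacity equals the max flow.
In the residual graph, reachable from Well: {Well, Q}.
Min-cut edges: Well→P (6), Q→U (3); capacity 6 + 3 = 9.

9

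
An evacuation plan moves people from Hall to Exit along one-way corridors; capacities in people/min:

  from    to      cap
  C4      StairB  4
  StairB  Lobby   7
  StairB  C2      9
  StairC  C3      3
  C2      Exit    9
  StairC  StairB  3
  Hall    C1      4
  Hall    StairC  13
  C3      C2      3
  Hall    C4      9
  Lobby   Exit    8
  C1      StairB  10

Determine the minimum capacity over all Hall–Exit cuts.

Augment Hall→C1→StairB→Lobby→Exit: bottleneck 4, flow now 4.
Augment Hall→StairC→C3→C2→Exit: bottleneck 3, flow now 7.
Augment Hall→StairC→StairB→Lobby→Exit: bottleneck 3, flow now 10.
Augment Hall→C4→StairB→C2→Exit: bottleneck 4, flow now 14.
No augmenting path remains; maximum flow = 14.
By max-flow min-cut, the minimum cut capacity equals the max flow.
In the residual graph, reachable from Hall: {Hall, StairC, C4}.
Min-cut edges: Hall→C1 (4), StairC→C3 (3), StairC→StairB (3), C4→StairB (4); capacity 4 + 3 + 3 + 4 = 14.

14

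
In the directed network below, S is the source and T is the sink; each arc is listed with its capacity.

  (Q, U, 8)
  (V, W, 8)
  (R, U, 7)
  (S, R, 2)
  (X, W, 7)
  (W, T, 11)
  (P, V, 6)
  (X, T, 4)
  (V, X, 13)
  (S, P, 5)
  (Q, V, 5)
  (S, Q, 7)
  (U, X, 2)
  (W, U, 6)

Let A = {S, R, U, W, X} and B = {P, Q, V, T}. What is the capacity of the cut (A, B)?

Edges leaving {S, R, U, W, X}: S→P (5), S→Q (7), W→T (11), X→T (4).
Cut capacity = 5 + 7 + 11 + 4 = 27.

27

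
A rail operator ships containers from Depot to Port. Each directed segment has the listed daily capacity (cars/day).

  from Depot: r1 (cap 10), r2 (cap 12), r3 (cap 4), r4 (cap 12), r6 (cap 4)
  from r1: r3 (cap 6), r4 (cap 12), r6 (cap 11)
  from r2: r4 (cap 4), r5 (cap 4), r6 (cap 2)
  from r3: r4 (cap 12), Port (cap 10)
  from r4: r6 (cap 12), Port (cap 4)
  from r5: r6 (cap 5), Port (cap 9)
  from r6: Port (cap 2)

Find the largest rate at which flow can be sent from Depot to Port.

20

Augment Depot→r3→Port: bottleneck 4, flow now 4.
Augment Depot→r4→Port: bottleneck 4, flow now 8.
Augment Depot→r6→Port: bottleneck 2, flow now 10.
Augment Depot→r1→r3→Port: bottleneck 6, flow now 16.
Augment Depot→r2→r5→Port: bottleneck 4, flow now 20.
No augmenting path remains; maximum flow = 20.
In the residual graph, reachable from Depot: {Depot, r1, r2, r4, r6}.
Min-cut edges: Depot→r3 (4), r1→r3 (6), r2→r5 (4), r4→Port (4), r6→Port (2); capacity 4 + 6 + 4 + 4 + 2 = 20.
This cut is saturated, so no flow can exceed 20.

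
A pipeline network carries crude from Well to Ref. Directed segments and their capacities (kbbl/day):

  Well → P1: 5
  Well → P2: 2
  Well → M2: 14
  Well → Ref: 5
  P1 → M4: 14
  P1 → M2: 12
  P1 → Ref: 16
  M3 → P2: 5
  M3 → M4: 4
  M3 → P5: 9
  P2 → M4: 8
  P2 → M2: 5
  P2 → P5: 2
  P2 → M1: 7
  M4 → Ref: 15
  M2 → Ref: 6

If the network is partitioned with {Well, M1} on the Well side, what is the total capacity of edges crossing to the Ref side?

26

Edges leaving {Well, M1}: Well→P1 (5), Well→P2 (2), Well→M2 (14), Well→Ref (5).
Cut capacity = 5 + 2 + 14 + 5 = 26.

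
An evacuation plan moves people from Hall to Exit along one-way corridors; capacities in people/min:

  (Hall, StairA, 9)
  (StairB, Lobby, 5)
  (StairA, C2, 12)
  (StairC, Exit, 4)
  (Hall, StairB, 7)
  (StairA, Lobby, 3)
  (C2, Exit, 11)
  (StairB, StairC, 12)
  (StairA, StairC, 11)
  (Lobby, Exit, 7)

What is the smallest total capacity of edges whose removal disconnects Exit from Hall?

16

Augment Hall→StairB→StairC→Exit: bottleneck 4, flow now 4.
Augment Hall→StairB→Lobby→Exit: bottleneck 3, flow now 7.
Augment Hall→StairA→Lobby→Exit: bottleneck 3, flow now 10.
Augment Hall→StairA→C2→Exit: bottleneck 6, flow now 16.
No augmenting path remains; maximum flow = 16.
By max-flow min-cut, the minimum cut capacity equals the max flow.
In the residual graph, reachable from Hall: {Hall}.
Min-cut edges: Hall→StairB (7), Hall→StairA (9); capacity 7 + 9 = 16.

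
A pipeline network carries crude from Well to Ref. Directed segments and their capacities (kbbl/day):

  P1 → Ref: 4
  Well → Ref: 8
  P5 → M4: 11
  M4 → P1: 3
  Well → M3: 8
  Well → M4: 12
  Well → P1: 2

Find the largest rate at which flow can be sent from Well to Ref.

Augment Well→Ref: bottleneck 8, flow now 8.
Augment Well→P1→Ref: bottleneck 2, flow now 10.
Augment Well→M4→P1→Ref: bottleneck 2, flow now 12.
No augmenting path remains; maximum flow = 12.
In the residual graph, reachable from Well: {Well, M4, M3, P1}.
Min-cut edges: Well→Ref (8), P1→Ref (4); capacity 8 + 4 = 12.
This cut is saturated, so no flow can exceed 12.

12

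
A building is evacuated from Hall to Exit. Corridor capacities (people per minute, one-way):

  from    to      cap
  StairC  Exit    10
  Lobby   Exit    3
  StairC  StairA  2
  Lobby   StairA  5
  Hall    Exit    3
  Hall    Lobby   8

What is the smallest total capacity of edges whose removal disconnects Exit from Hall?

6

Augment Hall→Exit: bottleneck 3, flow now 3.
Augment Hall→Lobby→Exit: bottleneck 3, flow now 6.
No augmenting path remains; maximum flow = 6.
By max-flow min-cut, the minimum cut capacity equals the max flow.
In the residual graph, reachable from Hall: {Hall, Lobby, StairA}.
Min-cut edges: Hall→Exit (3), Lobby→Exit (3); capacity 3 + 3 = 6.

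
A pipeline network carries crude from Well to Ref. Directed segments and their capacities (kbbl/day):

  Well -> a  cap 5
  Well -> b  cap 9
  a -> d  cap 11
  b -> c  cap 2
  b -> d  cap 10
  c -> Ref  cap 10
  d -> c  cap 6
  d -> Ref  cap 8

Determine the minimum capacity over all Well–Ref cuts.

Augment Well→a→d→Ref: bottleneck 5, flow now 5.
Augment Well→b→c→Ref: bottleneck 2, flow now 7.
Augment Well→b→d→Ref: bottleneck 3, flow now 10.
Augment Well→b→d→c→Ref: bottleneck 4, flow now 14.
No augmenting path remains; maximum flow = 14.
By max-flow min-cut, the minimum cut capacity equals the max flow.
In the residual graph, reachable from Well: {Well}.
Min-cut edges: Well→a (5), Well→b (9); capacity 5 + 9 = 14.

14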